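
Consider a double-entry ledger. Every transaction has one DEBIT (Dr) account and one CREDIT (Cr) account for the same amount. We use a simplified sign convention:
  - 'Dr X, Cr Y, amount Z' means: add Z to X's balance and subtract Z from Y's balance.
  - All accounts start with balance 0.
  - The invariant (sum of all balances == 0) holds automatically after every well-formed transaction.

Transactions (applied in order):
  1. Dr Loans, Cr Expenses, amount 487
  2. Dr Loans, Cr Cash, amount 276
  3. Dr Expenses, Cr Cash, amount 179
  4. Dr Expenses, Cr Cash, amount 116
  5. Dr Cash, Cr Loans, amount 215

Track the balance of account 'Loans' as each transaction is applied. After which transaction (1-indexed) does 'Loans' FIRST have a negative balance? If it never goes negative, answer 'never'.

Answer: never

Derivation:
After txn 1: Loans=487
After txn 2: Loans=763
After txn 3: Loans=763
After txn 4: Loans=763
After txn 5: Loans=548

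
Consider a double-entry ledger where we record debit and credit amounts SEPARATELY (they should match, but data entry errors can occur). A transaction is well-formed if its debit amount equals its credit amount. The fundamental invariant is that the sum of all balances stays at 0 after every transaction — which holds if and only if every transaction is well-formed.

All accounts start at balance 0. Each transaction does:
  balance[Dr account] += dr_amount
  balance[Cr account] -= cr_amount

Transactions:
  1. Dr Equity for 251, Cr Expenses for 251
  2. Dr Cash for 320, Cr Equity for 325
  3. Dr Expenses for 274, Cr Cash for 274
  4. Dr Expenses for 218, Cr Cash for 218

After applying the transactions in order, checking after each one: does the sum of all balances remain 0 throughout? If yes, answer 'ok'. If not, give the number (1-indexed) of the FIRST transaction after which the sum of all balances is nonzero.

After txn 1: dr=251 cr=251 sum_balances=0
After txn 2: dr=320 cr=325 sum_balances=-5
After txn 3: dr=274 cr=274 sum_balances=-5
After txn 4: dr=218 cr=218 sum_balances=-5

Answer: 2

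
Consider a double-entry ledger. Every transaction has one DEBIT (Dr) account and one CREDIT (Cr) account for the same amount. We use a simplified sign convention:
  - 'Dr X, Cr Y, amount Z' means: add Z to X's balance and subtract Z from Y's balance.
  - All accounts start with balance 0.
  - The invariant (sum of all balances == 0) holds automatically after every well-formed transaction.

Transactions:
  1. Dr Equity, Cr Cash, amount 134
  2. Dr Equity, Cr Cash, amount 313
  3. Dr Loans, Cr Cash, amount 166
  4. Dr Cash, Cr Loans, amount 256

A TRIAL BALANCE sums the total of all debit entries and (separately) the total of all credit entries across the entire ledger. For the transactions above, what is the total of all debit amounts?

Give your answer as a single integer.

Answer: 869

Derivation:
Txn 1: debit+=134
Txn 2: debit+=313
Txn 3: debit+=166
Txn 4: debit+=256
Total debits = 869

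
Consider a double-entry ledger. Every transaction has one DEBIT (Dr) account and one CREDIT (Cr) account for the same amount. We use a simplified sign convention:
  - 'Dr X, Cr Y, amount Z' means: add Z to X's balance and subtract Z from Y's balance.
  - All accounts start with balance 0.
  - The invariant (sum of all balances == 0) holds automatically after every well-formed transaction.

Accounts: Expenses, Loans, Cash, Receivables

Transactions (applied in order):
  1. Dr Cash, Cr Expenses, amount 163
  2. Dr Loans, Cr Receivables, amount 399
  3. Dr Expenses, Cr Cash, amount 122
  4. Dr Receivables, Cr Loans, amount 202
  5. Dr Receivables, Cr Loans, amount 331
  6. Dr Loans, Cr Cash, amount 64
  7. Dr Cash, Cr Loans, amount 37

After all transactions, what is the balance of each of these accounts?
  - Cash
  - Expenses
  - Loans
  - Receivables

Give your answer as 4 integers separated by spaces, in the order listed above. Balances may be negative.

Answer: 14 -41 -107 134

Derivation:
After txn 1 (Dr Cash, Cr Expenses, amount 163): Cash=163 Expenses=-163
After txn 2 (Dr Loans, Cr Receivables, amount 399): Cash=163 Expenses=-163 Loans=399 Receivables=-399
After txn 3 (Dr Expenses, Cr Cash, amount 122): Cash=41 Expenses=-41 Loans=399 Receivables=-399
After txn 4 (Dr Receivables, Cr Loans, amount 202): Cash=41 Expenses=-41 Loans=197 Receivables=-197
After txn 5 (Dr Receivables, Cr Loans, amount 331): Cash=41 Expenses=-41 Loans=-134 Receivables=134
After txn 6 (Dr Loans, Cr Cash, amount 64): Cash=-23 Expenses=-41 Loans=-70 Receivables=134
After txn 7 (Dr Cash, Cr Loans, amount 37): Cash=14 Expenses=-41 Loans=-107 Receivables=134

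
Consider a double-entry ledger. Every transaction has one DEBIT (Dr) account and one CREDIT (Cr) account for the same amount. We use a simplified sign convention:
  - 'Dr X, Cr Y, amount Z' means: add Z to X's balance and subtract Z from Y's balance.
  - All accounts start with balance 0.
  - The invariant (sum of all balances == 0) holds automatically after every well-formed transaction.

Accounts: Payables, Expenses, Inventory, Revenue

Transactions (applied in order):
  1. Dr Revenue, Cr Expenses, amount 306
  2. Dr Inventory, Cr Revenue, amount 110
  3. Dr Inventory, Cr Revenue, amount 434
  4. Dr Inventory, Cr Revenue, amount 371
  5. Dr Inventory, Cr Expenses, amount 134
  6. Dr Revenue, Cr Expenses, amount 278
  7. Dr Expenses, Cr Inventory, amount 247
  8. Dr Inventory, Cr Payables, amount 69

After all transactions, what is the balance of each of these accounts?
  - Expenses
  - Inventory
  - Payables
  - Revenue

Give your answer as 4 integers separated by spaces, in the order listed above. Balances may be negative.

Answer: -471 871 -69 -331

Derivation:
After txn 1 (Dr Revenue, Cr Expenses, amount 306): Expenses=-306 Revenue=306
After txn 2 (Dr Inventory, Cr Revenue, amount 110): Expenses=-306 Inventory=110 Revenue=196
After txn 3 (Dr Inventory, Cr Revenue, amount 434): Expenses=-306 Inventory=544 Revenue=-238
After txn 4 (Dr Inventory, Cr Revenue, amount 371): Expenses=-306 Inventory=915 Revenue=-609
After txn 5 (Dr Inventory, Cr Expenses, amount 134): Expenses=-440 Inventory=1049 Revenue=-609
After txn 6 (Dr Revenue, Cr Expenses, amount 278): Expenses=-718 Inventory=1049 Revenue=-331
After txn 7 (Dr Expenses, Cr Inventory, amount 247): Expenses=-471 Inventory=802 Revenue=-331
After txn 8 (Dr Inventory, Cr Payables, amount 69): Expenses=-471 Inventory=871 Payables=-69 Revenue=-331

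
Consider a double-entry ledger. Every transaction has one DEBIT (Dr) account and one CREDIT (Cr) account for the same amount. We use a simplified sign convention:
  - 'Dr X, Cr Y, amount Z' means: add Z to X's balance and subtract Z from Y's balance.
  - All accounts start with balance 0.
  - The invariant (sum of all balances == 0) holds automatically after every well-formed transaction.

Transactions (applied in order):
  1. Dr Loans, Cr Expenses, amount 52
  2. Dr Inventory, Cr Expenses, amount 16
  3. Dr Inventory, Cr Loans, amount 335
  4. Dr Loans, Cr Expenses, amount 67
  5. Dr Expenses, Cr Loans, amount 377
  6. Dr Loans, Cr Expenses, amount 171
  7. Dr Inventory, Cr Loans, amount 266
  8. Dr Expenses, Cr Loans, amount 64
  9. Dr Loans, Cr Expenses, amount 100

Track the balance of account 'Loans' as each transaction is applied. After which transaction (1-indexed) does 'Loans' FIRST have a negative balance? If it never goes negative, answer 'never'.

Answer: 3

Derivation:
After txn 1: Loans=52
After txn 2: Loans=52
After txn 3: Loans=-283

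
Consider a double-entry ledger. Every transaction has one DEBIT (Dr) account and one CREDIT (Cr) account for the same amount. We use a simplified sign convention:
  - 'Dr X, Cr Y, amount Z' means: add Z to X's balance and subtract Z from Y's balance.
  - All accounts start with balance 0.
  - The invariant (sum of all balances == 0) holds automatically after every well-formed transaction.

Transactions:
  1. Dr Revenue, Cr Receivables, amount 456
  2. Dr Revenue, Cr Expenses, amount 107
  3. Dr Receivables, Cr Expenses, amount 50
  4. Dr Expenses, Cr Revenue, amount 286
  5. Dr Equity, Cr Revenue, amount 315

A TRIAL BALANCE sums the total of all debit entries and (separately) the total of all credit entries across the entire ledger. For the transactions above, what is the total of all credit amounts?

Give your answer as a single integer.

Answer: 1214

Derivation:
Txn 1: credit+=456
Txn 2: credit+=107
Txn 3: credit+=50
Txn 4: credit+=286
Txn 5: credit+=315
Total credits = 1214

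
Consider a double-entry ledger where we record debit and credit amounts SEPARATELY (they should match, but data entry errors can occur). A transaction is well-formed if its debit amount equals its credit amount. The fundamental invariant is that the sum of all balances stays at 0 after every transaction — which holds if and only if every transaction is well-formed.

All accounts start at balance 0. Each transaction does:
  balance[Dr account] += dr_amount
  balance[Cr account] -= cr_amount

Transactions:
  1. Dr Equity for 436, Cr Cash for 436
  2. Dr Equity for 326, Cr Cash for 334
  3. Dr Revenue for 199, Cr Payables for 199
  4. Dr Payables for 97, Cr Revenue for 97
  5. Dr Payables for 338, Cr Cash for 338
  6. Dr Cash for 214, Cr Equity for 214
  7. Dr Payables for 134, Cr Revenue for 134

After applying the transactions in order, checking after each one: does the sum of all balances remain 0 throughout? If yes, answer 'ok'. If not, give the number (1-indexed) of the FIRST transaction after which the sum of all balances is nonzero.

Answer: 2

Derivation:
After txn 1: dr=436 cr=436 sum_balances=0
After txn 2: dr=326 cr=334 sum_balances=-8
After txn 3: dr=199 cr=199 sum_balances=-8
After txn 4: dr=97 cr=97 sum_balances=-8
After txn 5: dr=338 cr=338 sum_balances=-8
After txn 6: dr=214 cr=214 sum_balances=-8
After txn 7: dr=134 cr=134 sum_balances=-8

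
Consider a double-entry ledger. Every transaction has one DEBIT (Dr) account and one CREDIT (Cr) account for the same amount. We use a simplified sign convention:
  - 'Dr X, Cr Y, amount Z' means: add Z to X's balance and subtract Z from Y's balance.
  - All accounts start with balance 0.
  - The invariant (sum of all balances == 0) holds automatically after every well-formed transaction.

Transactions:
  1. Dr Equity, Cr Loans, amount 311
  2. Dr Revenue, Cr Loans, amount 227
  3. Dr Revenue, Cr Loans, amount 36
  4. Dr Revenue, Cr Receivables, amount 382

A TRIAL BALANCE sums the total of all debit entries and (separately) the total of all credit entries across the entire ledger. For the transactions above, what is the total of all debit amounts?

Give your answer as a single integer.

Answer: 956

Derivation:
Txn 1: debit+=311
Txn 2: debit+=227
Txn 3: debit+=36
Txn 4: debit+=382
Total debits = 956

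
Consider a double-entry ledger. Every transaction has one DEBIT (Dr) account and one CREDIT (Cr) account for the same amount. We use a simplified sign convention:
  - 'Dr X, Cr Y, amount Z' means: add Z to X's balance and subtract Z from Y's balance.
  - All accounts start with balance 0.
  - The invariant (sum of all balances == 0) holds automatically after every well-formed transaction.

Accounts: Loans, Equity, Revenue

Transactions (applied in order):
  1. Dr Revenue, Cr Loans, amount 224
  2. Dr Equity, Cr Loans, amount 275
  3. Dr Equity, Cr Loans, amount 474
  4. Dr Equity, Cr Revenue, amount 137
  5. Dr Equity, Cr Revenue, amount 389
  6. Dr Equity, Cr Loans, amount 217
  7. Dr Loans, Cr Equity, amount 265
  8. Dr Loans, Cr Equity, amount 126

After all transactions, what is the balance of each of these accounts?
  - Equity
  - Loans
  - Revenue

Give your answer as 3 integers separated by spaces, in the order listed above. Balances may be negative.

Answer: 1101 -799 -302

Derivation:
After txn 1 (Dr Revenue, Cr Loans, amount 224): Loans=-224 Revenue=224
After txn 2 (Dr Equity, Cr Loans, amount 275): Equity=275 Loans=-499 Revenue=224
After txn 3 (Dr Equity, Cr Loans, amount 474): Equity=749 Loans=-973 Revenue=224
After txn 4 (Dr Equity, Cr Revenue, amount 137): Equity=886 Loans=-973 Revenue=87
After txn 5 (Dr Equity, Cr Revenue, amount 389): Equity=1275 Loans=-973 Revenue=-302
After txn 6 (Dr Equity, Cr Loans, amount 217): Equity=1492 Loans=-1190 Revenue=-302
After txn 7 (Dr Loans, Cr Equity, amount 265): Equity=1227 Loans=-925 Revenue=-302
After txn 8 (Dr Loans, Cr Equity, amount 126): Equity=1101 Loans=-799 Revenue=-302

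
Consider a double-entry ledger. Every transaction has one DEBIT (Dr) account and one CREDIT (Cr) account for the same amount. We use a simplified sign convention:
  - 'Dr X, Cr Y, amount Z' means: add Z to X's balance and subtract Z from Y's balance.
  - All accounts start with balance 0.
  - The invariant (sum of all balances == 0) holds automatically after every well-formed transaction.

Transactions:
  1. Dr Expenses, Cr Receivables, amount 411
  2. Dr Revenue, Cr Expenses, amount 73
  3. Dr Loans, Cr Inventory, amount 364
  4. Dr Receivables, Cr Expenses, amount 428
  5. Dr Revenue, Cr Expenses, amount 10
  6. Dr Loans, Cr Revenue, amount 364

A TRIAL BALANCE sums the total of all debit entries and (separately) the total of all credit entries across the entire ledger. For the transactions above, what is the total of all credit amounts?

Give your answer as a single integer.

Answer: 1650

Derivation:
Txn 1: credit+=411
Txn 2: credit+=73
Txn 3: credit+=364
Txn 4: credit+=428
Txn 5: credit+=10
Txn 6: credit+=364
Total credits = 1650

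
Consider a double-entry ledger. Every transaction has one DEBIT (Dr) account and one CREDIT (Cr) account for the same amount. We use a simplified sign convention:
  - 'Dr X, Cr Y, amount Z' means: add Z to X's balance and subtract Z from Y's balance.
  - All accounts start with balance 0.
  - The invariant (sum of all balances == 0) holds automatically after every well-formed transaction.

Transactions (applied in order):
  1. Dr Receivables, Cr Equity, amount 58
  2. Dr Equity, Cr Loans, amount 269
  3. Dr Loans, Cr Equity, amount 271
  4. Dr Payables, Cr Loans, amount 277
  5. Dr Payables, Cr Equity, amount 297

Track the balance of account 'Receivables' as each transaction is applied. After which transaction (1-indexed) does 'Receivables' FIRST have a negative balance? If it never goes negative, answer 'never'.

After txn 1: Receivables=58
After txn 2: Receivables=58
After txn 3: Receivables=58
After txn 4: Receivables=58
After txn 5: Receivables=58

Answer: never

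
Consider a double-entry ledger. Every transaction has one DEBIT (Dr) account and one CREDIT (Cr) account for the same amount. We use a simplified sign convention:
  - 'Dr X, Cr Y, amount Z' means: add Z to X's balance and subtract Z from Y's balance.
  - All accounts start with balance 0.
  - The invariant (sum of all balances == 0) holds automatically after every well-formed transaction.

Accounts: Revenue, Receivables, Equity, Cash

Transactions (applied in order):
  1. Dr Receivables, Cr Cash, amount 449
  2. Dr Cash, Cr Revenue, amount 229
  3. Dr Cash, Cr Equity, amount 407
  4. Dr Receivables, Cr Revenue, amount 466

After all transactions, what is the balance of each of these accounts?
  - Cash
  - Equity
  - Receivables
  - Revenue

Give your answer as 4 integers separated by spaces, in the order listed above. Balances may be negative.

Answer: 187 -407 915 -695

Derivation:
After txn 1 (Dr Receivables, Cr Cash, amount 449): Cash=-449 Receivables=449
After txn 2 (Dr Cash, Cr Revenue, amount 229): Cash=-220 Receivables=449 Revenue=-229
After txn 3 (Dr Cash, Cr Equity, amount 407): Cash=187 Equity=-407 Receivables=449 Revenue=-229
After txn 4 (Dr Receivables, Cr Revenue, amount 466): Cash=187 Equity=-407 Receivables=915 Revenue=-695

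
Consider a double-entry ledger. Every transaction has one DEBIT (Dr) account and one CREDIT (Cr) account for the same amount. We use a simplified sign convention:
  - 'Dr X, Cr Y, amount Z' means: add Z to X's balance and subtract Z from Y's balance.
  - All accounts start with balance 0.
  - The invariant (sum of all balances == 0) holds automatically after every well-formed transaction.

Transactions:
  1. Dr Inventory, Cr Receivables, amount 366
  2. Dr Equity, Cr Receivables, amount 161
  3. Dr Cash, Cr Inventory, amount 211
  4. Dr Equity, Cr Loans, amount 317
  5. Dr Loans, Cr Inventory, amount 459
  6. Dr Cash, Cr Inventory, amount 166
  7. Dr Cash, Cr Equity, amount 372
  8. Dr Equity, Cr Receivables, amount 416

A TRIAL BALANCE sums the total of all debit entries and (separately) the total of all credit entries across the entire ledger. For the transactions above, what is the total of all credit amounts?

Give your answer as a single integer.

Txn 1: credit+=366
Txn 2: credit+=161
Txn 3: credit+=211
Txn 4: credit+=317
Txn 5: credit+=459
Txn 6: credit+=166
Txn 7: credit+=372
Txn 8: credit+=416
Total credits = 2468

Answer: 2468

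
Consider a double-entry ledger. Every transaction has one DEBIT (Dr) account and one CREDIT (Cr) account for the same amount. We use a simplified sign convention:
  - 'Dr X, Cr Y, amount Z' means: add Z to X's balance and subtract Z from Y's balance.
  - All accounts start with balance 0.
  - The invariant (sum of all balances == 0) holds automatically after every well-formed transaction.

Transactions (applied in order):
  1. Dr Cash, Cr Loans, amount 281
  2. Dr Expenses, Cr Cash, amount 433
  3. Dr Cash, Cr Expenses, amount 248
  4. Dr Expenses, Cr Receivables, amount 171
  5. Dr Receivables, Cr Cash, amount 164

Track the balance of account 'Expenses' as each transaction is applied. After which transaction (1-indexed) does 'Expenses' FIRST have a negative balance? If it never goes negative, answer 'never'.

Answer: never

Derivation:
After txn 1: Expenses=0
After txn 2: Expenses=433
After txn 3: Expenses=185
After txn 4: Expenses=356
After txn 5: Expenses=356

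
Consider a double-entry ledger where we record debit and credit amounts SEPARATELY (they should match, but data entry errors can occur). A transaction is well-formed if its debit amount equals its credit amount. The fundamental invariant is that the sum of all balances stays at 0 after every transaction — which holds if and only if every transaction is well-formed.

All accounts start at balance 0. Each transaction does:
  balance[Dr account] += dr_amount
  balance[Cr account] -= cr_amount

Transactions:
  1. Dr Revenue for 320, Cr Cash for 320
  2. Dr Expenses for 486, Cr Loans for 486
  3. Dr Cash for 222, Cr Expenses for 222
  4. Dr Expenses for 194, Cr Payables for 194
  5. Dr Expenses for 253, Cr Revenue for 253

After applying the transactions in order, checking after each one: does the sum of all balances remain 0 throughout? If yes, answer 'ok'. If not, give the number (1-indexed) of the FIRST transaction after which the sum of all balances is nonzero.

After txn 1: dr=320 cr=320 sum_balances=0
After txn 2: dr=486 cr=486 sum_balances=0
After txn 3: dr=222 cr=222 sum_balances=0
After txn 4: dr=194 cr=194 sum_balances=0
After txn 5: dr=253 cr=253 sum_balances=0

Answer: ok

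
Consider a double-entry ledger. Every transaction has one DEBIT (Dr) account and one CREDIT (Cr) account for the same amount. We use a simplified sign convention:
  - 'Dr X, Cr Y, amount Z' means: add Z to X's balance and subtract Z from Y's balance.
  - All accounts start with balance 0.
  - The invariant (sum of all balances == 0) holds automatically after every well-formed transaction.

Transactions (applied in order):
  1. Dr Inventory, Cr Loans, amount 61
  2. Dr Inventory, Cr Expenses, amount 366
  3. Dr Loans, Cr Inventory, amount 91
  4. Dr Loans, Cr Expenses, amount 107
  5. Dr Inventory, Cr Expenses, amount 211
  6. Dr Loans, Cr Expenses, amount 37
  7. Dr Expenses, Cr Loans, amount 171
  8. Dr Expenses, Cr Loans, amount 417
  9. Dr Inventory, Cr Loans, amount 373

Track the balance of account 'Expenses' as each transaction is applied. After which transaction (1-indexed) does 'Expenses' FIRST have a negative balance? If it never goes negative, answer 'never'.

After txn 1: Expenses=0
After txn 2: Expenses=-366

Answer: 2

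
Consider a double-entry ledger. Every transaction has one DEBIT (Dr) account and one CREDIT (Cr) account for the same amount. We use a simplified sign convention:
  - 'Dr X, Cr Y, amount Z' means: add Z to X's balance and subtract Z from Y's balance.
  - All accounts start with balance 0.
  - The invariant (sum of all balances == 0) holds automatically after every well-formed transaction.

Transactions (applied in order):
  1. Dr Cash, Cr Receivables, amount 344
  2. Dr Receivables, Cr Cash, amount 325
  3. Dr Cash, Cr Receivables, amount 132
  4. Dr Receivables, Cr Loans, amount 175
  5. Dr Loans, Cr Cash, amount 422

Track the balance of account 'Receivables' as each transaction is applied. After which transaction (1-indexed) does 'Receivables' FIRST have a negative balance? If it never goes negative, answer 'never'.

After txn 1: Receivables=-344

Answer: 1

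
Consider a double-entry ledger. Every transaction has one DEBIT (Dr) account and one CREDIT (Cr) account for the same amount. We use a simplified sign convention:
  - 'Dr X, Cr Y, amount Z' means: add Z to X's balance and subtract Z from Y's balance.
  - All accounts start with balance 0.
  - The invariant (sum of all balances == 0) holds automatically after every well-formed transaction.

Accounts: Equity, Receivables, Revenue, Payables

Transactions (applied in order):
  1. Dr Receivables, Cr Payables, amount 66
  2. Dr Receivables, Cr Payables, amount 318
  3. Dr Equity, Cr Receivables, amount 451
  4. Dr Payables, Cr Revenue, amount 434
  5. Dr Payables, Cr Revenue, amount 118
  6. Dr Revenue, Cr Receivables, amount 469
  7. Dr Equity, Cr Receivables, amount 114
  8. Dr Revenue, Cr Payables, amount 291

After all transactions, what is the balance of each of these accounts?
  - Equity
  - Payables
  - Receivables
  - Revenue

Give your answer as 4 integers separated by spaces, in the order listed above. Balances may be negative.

Answer: 565 -123 -650 208

Derivation:
After txn 1 (Dr Receivables, Cr Payables, amount 66): Payables=-66 Receivables=66
After txn 2 (Dr Receivables, Cr Payables, amount 318): Payables=-384 Receivables=384
After txn 3 (Dr Equity, Cr Receivables, amount 451): Equity=451 Payables=-384 Receivables=-67
After txn 4 (Dr Payables, Cr Revenue, amount 434): Equity=451 Payables=50 Receivables=-67 Revenue=-434
After txn 5 (Dr Payables, Cr Revenue, amount 118): Equity=451 Payables=168 Receivables=-67 Revenue=-552
After txn 6 (Dr Revenue, Cr Receivables, amount 469): Equity=451 Payables=168 Receivables=-536 Revenue=-83
After txn 7 (Dr Equity, Cr Receivables, amount 114): Equity=565 Payables=168 Receivables=-650 Revenue=-83
After txn 8 (Dr Revenue, Cr Payables, amount 291): Equity=565 Payables=-123 Receivables=-650 Revenue=208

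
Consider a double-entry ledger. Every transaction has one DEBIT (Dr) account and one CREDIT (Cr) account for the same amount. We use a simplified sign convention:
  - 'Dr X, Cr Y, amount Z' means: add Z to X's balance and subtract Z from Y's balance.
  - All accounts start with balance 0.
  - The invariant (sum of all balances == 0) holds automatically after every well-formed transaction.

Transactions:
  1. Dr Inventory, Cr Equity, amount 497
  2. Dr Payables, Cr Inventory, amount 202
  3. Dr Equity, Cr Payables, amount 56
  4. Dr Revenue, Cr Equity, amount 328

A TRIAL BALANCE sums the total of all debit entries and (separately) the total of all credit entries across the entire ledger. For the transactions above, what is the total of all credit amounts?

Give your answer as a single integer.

Txn 1: credit+=497
Txn 2: credit+=202
Txn 3: credit+=56
Txn 4: credit+=328
Total credits = 1083

Answer: 1083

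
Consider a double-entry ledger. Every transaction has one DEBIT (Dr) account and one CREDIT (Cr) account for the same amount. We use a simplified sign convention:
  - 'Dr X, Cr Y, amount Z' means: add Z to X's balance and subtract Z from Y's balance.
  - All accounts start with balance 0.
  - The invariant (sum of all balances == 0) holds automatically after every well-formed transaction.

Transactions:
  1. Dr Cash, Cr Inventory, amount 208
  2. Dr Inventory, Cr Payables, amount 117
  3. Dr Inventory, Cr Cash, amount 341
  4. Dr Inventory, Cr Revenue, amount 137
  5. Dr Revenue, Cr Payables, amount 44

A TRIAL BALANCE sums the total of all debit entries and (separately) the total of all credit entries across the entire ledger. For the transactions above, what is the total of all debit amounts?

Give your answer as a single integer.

Txn 1: debit+=208
Txn 2: debit+=117
Txn 3: debit+=341
Txn 4: debit+=137
Txn 5: debit+=44
Total debits = 847

Answer: 847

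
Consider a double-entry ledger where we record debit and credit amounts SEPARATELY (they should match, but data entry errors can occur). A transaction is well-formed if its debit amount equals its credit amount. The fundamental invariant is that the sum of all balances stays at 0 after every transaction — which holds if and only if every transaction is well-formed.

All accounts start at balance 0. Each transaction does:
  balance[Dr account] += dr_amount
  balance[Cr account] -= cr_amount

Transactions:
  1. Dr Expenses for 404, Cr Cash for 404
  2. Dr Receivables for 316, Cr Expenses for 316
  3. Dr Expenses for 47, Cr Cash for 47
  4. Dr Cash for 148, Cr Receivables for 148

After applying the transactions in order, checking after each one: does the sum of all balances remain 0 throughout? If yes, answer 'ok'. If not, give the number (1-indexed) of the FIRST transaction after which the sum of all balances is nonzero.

Answer: ok

Derivation:
After txn 1: dr=404 cr=404 sum_balances=0
After txn 2: dr=316 cr=316 sum_balances=0
After txn 3: dr=47 cr=47 sum_balances=0
After txn 4: dr=148 cr=148 sum_balances=0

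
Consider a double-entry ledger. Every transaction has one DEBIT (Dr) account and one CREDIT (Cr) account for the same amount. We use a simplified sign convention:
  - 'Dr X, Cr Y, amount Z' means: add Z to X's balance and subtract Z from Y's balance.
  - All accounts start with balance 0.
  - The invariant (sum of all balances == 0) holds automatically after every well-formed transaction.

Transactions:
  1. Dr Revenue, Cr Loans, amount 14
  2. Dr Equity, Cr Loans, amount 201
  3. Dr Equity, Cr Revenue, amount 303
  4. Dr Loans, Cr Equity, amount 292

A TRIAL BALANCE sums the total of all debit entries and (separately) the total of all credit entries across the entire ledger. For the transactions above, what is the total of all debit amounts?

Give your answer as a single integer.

Txn 1: debit+=14
Txn 2: debit+=201
Txn 3: debit+=303
Txn 4: debit+=292
Total debits = 810

Answer: 810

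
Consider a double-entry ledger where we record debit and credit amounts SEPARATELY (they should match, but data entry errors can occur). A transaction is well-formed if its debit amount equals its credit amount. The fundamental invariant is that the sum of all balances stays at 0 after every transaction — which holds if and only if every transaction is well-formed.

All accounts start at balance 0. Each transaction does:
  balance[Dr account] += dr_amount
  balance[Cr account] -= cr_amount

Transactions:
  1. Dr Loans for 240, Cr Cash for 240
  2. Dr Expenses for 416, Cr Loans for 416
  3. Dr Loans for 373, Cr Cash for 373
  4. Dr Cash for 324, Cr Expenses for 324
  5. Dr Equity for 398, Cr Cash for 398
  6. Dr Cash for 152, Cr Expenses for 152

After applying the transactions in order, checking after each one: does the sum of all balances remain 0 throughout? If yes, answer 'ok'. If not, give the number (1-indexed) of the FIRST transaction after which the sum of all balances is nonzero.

After txn 1: dr=240 cr=240 sum_balances=0
After txn 2: dr=416 cr=416 sum_balances=0
After txn 3: dr=373 cr=373 sum_balances=0
After txn 4: dr=324 cr=324 sum_balances=0
After txn 5: dr=398 cr=398 sum_balances=0
After txn 6: dr=152 cr=152 sum_balances=0

Answer: ok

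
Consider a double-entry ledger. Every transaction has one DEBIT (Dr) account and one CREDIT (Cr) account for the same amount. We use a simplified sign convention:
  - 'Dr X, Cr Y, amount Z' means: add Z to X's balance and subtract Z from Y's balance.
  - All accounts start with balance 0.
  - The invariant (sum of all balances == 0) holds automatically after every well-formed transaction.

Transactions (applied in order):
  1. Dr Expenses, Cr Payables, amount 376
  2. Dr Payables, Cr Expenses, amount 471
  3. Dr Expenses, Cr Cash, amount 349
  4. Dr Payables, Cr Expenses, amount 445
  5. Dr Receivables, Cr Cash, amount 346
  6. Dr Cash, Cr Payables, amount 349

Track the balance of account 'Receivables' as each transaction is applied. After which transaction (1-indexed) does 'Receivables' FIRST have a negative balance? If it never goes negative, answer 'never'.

After txn 1: Receivables=0
After txn 2: Receivables=0
After txn 3: Receivables=0
After txn 4: Receivables=0
After txn 5: Receivables=346
After txn 6: Receivables=346

Answer: never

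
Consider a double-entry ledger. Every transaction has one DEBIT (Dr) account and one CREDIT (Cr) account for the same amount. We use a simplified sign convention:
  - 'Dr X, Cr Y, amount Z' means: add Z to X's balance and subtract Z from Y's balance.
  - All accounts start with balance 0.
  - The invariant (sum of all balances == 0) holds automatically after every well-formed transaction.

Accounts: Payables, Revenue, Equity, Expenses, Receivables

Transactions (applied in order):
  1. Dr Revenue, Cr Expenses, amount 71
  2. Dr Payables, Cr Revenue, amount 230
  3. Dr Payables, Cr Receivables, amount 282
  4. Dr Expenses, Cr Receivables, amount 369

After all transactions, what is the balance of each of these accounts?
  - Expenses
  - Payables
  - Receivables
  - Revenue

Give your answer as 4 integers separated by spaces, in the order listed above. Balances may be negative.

After txn 1 (Dr Revenue, Cr Expenses, amount 71): Expenses=-71 Revenue=71
After txn 2 (Dr Payables, Cr Revenue, amount 230): Expenses=-71 Payables=230 Revenue=-159
After txn 3 (Dr Payables, Cr Receivables, amount 282): Expenses=-71 Payables=512 Receivables=-282 Revenue=-159
After txn 4 (Dr Expenses, Cr Receivables, amount 369): Expenses=298 Payables=512 Receivables=-651 Revenue=-159

Answer: 298 512 -651 -159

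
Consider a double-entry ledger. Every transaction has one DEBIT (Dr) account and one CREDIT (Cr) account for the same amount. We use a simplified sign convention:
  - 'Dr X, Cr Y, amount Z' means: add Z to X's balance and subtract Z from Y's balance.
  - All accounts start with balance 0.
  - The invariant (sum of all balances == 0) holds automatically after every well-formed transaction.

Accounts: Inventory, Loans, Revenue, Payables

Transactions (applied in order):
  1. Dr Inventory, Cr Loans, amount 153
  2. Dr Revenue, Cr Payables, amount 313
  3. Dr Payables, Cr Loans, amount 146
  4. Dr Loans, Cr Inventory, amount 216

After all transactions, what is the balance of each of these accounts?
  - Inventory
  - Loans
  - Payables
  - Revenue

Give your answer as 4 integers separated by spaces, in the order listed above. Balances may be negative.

Answer: -63 -83 -167 313

Derivation:
After txn 1 (Dr Inventory, Cr Loans, amount 153): Inventory=153 Loans=-153
After txn 2 (Dr Revenue, Cr Payables, amount 313): Inventory=153 Loans=-153 Payables=-313 Revenue=313
After txn 3 (Dr Payables, Cr Loans, amount 146): Inventory=153 Loans=-299 Payables=-167 Revenue=313
After txn 4 (Dr Loans, Cr Inventory, amount 216): Inventory=-63 Loans=-83 Payables=-167 Revenue=313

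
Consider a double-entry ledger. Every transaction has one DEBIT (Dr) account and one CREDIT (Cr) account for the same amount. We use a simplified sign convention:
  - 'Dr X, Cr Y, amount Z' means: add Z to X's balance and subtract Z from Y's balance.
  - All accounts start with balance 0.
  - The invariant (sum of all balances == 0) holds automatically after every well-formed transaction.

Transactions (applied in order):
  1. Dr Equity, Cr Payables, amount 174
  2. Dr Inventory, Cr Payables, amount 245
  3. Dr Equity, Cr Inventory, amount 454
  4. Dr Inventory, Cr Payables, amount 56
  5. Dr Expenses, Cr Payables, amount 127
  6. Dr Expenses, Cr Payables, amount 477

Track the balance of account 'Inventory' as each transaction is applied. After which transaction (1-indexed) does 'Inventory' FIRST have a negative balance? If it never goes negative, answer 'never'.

Answer: 3

Derivation:
After txn 1: Inventory=0
After txn 2: Inventory=245
After txn 3: Inventory=-209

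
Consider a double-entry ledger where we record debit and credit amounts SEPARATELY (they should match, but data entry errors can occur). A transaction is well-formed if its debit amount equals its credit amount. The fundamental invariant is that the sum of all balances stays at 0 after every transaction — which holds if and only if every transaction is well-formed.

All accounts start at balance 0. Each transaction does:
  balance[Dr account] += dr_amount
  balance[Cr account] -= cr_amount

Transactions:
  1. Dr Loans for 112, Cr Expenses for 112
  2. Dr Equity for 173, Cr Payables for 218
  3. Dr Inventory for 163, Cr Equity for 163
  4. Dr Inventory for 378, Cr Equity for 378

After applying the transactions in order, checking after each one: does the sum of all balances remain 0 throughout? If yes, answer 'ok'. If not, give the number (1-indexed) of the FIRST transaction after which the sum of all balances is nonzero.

After txn 1: dr=112 cr=112 sum_balances=0
After txn 2: dr=173 cr=218 sum_balances=-45
After txn 3: dr=163 cr=163 sum_balances=-45
After txn 4: dr=378 cr=378 sum_balances=-45

Answer: 2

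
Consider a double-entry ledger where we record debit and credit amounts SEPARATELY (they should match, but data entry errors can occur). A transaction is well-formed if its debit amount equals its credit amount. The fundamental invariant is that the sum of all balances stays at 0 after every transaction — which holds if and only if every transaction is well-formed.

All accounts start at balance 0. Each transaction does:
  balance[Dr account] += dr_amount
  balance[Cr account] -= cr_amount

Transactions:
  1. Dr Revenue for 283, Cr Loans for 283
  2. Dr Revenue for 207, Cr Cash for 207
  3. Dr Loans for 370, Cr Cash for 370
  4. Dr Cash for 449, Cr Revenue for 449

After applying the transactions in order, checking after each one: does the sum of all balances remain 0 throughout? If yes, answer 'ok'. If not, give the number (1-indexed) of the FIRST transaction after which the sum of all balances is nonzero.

Answer: ok

Derivation:
After txn 1: dr=283 cr=283 sum_balances=0
After txn 2: dr=207 cr=207 sum_balances=0
After txn 3: dr=370 cr=370 sum_balances=0
After txn 4: dr=449 cr=449 sum_balances=0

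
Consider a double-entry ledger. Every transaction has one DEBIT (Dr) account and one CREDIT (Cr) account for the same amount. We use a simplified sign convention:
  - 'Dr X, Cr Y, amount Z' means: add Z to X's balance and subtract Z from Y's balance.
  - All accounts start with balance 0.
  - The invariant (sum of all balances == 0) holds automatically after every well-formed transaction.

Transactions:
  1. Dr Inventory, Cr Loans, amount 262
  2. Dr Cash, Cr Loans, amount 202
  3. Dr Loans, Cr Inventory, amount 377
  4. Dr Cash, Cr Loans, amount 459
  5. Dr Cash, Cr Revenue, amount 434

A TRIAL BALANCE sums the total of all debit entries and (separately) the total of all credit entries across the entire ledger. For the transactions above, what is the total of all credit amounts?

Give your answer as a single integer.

Txn 1: credit+=262
Txn 2: credit+=202
Txn 3: credit+=377
Txn 4: credit+=459
Txn 5: credit+=434
Total credits = 1734

Answer: 1734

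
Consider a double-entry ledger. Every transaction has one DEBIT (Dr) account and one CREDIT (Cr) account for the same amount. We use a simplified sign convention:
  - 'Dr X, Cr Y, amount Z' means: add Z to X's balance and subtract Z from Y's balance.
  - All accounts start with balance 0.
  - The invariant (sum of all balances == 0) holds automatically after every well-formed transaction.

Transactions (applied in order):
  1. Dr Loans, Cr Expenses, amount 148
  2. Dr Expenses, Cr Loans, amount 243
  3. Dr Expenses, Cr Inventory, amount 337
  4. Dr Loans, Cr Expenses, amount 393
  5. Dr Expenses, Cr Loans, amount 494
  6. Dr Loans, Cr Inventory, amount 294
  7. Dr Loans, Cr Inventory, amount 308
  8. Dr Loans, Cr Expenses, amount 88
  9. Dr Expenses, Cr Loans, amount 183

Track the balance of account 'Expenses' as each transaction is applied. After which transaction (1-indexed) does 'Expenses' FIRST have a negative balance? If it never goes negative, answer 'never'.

After txn 1: Expenses=-148

Answer: 1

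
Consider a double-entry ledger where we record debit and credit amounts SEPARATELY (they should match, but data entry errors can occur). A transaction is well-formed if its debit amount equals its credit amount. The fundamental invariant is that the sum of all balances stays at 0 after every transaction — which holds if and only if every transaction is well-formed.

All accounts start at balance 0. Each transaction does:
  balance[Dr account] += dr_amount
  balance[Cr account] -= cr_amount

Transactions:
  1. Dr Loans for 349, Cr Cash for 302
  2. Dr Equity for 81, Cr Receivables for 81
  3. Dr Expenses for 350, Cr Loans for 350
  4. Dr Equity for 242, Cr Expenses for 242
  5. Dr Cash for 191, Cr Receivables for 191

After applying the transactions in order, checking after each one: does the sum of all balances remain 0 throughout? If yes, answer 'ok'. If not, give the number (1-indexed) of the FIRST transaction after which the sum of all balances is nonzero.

Answer: 1

Derivation:
After txn 1: dr=349 cr=302 sum_balances=47
After txn 2: dr=81 cr=81 sum_balances=47
After txn 3: dr=350 cr=350 sum_balances=47
After txn 4: dr=242 cr=242 sum_balances=47
After txn 5: dr=191 cr=191 sum_balances=47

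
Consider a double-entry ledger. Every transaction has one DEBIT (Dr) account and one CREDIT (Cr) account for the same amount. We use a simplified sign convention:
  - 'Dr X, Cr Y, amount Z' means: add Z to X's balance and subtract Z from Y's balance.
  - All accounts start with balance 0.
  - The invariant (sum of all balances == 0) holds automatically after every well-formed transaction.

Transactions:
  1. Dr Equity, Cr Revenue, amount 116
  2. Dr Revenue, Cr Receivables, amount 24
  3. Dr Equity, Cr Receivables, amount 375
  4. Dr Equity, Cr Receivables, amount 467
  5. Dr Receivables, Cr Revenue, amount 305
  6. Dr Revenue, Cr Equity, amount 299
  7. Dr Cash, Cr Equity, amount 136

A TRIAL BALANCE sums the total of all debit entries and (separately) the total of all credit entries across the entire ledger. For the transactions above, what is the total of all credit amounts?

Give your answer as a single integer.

Txn 1: credit+=116
Txn 2: credit+=24
Txn 3: credit+=375
Txn 4: credit+=467
Txn 5: credit+=305
Txn 6: credit+=299
Txn 7: credit+=136
Total credits = 1722

Answer: 1722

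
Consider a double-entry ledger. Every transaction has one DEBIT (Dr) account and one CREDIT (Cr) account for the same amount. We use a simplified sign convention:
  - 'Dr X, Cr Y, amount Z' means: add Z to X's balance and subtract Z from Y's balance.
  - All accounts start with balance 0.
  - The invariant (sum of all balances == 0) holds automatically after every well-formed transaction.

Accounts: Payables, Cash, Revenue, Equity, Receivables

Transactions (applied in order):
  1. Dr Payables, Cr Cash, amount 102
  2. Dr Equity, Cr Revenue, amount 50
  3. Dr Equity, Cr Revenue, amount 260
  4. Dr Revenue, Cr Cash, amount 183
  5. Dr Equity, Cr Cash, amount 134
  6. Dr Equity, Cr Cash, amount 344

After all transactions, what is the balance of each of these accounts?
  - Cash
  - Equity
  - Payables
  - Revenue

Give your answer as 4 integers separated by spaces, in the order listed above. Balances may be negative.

After txn 1 (Dr Payables, Cr Cash, amount 102): Cash=-102 Payables=102
After txn 2 (Dr Equity, Cr Revenue, amount 50): Cash=-102 Equity=50 Payables=102 Revenue=-50
After txn 3 (Dr Equity, Cr Revenue, amount 260): Cash=-102 Equity=310 Payables=102 Revenue=-310
After txn 4 (Dr Revenue, Cr Cash, amount 183): Cash=-285 Equity=310 Payables=102 Revenue=-127
After txn 5 (Dr Equity, Cr Cash, amount 134): Cash=-419 Equity=444 Payables=102 Revenue=-127
After txn 6 (Dr Equity, Cr Cash, amount 344): Cash=-763 Equity=788 Payables=102 Revenue=-127

Answer: -763 788 102 -127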